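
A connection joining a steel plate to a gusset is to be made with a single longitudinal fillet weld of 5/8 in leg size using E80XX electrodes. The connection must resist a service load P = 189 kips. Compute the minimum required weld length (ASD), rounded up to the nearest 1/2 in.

E80XX → F_EXX = 80 ksi.
Throat t_e = 0.707 × 0.625 = 0.4419 in.
r_n/Ω = (0.6 × 80 × 0.4419) / 2.0 = 10.6 kip/in.
L_req = P / (r_n/Ω) = 189 / 10.6 = 17.82 in total.
Round up → use L = 18 in.

L = 18 in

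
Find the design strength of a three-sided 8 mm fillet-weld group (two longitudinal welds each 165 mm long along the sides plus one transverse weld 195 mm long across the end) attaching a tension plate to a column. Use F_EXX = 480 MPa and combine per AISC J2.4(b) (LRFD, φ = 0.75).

φR_n ≈ 700 kN

t_e = 0.707 × 8 = 5.656 mm.
R_nwl = 0.6 × 480 × 5.656 × 330 × 10⁻³ = 537.5 kN (longitudinal, 2 welds).
R_nwt = 0.6 × 480 × 5.656 × 195 × 10⁻³ = 317.6 kN (transverse, base value).
(i) R_nwl + R_nwt = 855.2 kN; (ii) 0.85 R_nwl + 1.5 R_nwt = 933.4 kN.
R_n = max = 933.4 kN [governs: (ii)]; φR_n = 700 kN.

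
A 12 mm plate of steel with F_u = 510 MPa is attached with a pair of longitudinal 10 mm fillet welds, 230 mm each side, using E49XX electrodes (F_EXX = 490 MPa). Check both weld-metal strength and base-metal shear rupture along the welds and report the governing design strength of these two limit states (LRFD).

t_e = 0.707 × 10 = 7.07 mm; L = 460 mm.
Weld metal: φR_n = 0.75 × 0.6 × 490 × 7.07 × 460 × 10⁻³ = 717.1 kN.
Base metal (shear rupture): φR_n = 0.75 × 0.6 × 510 × 12 × 460 × 10⁻³ = 1267 kN.
Governing: weld metal.

φR_n ≈ 717 kN (weld metal governs)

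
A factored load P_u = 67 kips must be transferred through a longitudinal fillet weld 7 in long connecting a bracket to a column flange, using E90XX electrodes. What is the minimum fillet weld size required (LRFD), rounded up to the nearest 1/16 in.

w = 3/8 in

E90XX → F_EXX = 90 ksi.
Total weld length L = 7 in.
Required throat t_e = P_u / (φ × 0.6 F_EXX × L) = 67 / (0.75 × 0.6 × 90 × 7) = 0.2363 in.
Required leg w = t_e / 0.707 = 0.3343 in → use 3/8 in.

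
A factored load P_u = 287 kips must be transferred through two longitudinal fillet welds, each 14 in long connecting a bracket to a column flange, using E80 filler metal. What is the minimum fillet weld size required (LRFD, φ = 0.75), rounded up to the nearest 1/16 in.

w = 7/16 in

E80XX → F_EXX = 80 ksi.
Total weld length L = 28 in.
Required throat t_e = P_u / (φ × 0.6 F_EXX × L) = 287 / (0.75 × 0.6 × 80 × 28) = 0.2847 in.
Required leg w = t_e / 0.707 = 0.4027 in → use 7/16 in.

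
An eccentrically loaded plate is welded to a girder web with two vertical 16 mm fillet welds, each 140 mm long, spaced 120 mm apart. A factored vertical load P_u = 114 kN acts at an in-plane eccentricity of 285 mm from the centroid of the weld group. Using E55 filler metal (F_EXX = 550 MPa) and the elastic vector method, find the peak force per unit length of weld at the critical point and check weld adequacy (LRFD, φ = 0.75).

f_max ≈ 2330 N/mm; adequate

Total weld length L_w = 280 mm. Treat welds as unit-width lines.
Polar moment about centroid: J = 2[d³/12 + d(b/2)²] = 2[140³/12 + 140×60²] = 1465000 mm³.
Direct shear f_v = P/L_w = 114×10³ / 280 = 407.1 N/mm (vertical).
Torsion M = P·e = 114×10³ × 285 = 32490000 N·mm.
Critical point at (x, y) = (60, 70) from centroid. f_tx = M·y/J = 1552 N/mm; f_ty = M·x/J = 1330 N/mm.
Resultant f_max = √[f_tx² + (f_v + f_ty)²] = √[1552² + (407.1 + 1330)²] = 2330 N/mm.
Capacity per unit length: φr_n = 0.75 × 0.6 × 550 × (0.707 × 16) = 2800 N/mm.
2330 ≤ 2800 → adequate.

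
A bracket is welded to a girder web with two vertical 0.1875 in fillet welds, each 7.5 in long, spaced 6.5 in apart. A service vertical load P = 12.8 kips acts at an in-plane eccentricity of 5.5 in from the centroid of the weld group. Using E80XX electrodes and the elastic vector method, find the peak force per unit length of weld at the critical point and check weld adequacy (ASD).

E80XX → F_EXX = 80 ksi.
Total weld length L_w = 15 in. Treat welds as unit-width lines.
Polar moment about centroid: J = 2[d³/12 + d(b/2)²] = 2[7.5³/12 + 7.5×3.25²] = 228.8 in³.
Direct shear f_v = P/L_w = 12.8 / 15 = 0.8533 kip/in (vertical).
Torsion M = P·e = 12.8 × 5.5 = 70.4 kip·in.
Critical point at (x, y) = (3.25, 3.75) from centroid. f_tx = M·y/J = 1.154 kip/in; f_ty = M·x/J = 1 kip/in.
Resultant f_max = √[f_tx² + (f_v + f_ty)²] = √[1.154² + (0.8533 + 1)²] = 2.183 kip/in.
Capacity per unit length: r_n/Ω = (1/2.0) × 0.6 × 80 × (0.707 × 0.1875) = 3.181 kip/in.
2.183 ≤ 3.181 → adequate.

f_max ≈ 2.18 kip/in; adequate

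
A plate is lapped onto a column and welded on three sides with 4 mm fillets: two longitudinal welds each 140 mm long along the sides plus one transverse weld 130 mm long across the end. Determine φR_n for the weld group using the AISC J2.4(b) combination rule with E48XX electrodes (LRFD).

φR_n ≈ 264 kN

E48XX → F_EXX = 480 MPa.
t_e = 0.707 × 4 = 2.828 mm.
R_nwl = 0.6 × 480 × 2.828 × 280 × 10⁻³ = 228 kN (longitudinal, 2 welds).
R_nwt = 0.6 × 480 × 2.828 × 130 × 10⁻³ = 105.9 kN (transverse, base value).
(i) R_nwl + R_nwt = 333.9 kN; (ii) 0.85 R_nwl + 1.5 R_nwt = 352.7 kN.
R_n = max = 352.7 kN [governs: (ii)]; φR_n = 264.5 kN.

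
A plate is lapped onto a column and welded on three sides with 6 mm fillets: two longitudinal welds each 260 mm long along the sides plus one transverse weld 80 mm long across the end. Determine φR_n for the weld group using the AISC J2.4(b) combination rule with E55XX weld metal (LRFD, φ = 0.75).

E55XX → F_EXX = 550 MPa.
t_e = 0.707 × 6 = 4.242 mm.
R_nwl = 0.6 × 550 × 4.242 × 520 × 10⁻³ = 727.9 kN (longitudinal, 2 welds).
R_nwt = 0.6 × 550 × 4.242 × 80 × 10⁻³ = 112 kN (transverse, base value).
(i) R_nwl + R_nwt = 839.9 kN; (ii) 0.85 R_nwl + 1.5 R_nwt = 786.7 kN.
R_n = max = 839.9 kN [governs: (i)]; φR_n = 629.9 kN.

φR_n ≈ 630 kN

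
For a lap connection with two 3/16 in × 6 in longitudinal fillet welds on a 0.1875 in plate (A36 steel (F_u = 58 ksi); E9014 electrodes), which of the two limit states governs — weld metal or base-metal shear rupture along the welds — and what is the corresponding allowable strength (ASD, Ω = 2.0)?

R_n/Ω ≈ 39.1 kip (base-metal shear rupture governs)

E90XX → F_EXX = 90 ksi.
t_e = 0.707 × 0.1875 = 0.1326 in; L = 12 in.
Weld metal: R_n/Ω = (1/2.0) × 0.6 × 90 × 0.1326 × 12 = 42.95 kip.
Base metal (shear rupture): R_n/Ω = (1/2.0) × 0.6 × 58 × 0.1875 × 12 = 39.15 kip.
Governing: base-metal shear rupture.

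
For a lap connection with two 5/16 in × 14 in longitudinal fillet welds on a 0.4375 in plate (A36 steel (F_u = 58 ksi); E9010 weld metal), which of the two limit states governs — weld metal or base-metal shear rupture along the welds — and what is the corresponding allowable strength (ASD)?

E90XX → F_EXX = 90 ksi.
t_e = 0.707 × 0.3125 = 0.2209 in; L = 28 in.
Weld metal: R_n/Ω = (1/2.0) × 0.6 × 90 × 0.2209 × 28 = 167 kip.
Base metal (shear rupture): R_n/Ω = (1/2.0) × 0.6 × 58 × 0.4375 × 28 = 213.1 kip.
Governing: weld metal.

R_n/Ω ≈ 167 kip (weld metal governs)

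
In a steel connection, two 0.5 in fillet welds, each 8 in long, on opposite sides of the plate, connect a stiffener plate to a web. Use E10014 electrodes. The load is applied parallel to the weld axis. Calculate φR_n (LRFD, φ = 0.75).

E100XX → F_EXX = 100 ksi.
Effective throat t_e = 0.707 × 0.5 = 0.3535 in.
Total length L = 16 in; A_we = 0.3535 × 16 = 5.656 in².
F_nw = 0.6 F_EXX = 0.6 × 100 = 60 ksi.
φR_n = 0.75 × 60 × 5.656 = 254.5 kips.

φR_n ≈ 255 kips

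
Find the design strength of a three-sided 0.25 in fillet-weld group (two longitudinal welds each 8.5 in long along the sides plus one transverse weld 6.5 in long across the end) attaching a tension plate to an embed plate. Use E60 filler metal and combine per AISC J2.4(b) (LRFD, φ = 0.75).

E60XX → F_EXX = 60 ksi.
t_e = 0.707 × 0.25 = 0.1767 in.
R_nwl = 0.6 × 60 × 0.1767 × 17 = 108.2 kip (longitudinal, 2 welds).
R_nwt = 0.6 × 60 × 0.1767 × 6.5 = 41.36 kip (transverse, base value).
(i) R_nwl + R_nwt = 149.5 kip; (ii) 0.85 R_nwl + 1.5 R_nwt = 154 kip.
R_n = max = 154 kip [governs: (ii)]; φR_n = 115.5 kip.

φR_n ≈ 115 kip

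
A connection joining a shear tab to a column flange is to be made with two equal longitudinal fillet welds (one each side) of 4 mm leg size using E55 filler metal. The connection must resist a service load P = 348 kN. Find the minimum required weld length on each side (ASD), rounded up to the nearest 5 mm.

E55XX → F_EXX = 550 MPa.
Throat t_e = 0.707 × 4 = 2.828 mm.
r_n/Ω = (0.6 × 550 × 2.828) / 2.0 = 466.6 N/mm = 0.4666 kN/mm.
L_req = P / (r_n/Ω) = 348 / 0.4666 = 745.8 mm total.
Per side: 745.8 / 2 = 372.9 mm.
Round up → use L = 375 mm on each side.

L = 375 mm on each side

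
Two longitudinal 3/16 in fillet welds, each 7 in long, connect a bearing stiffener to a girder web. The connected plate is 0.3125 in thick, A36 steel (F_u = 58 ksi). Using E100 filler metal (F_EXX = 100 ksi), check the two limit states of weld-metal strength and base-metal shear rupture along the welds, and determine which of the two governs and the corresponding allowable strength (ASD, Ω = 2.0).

t_e = 0.707 × 0.1875 = 0.1326 in; L = 14 in.
Weld metal: R_n/Ω = (1/2.0) × 0.6 × 100 × 0.1326 × 14 = 55.68 kip.
Base metal (shear rupture): R_n/Ω = (1/2.0) × 0.6 × 58 × 0.3125 × 14 = 76.12 kip.
Governing: weld metal.

R_n/Ω ≈ 55.7 kip (weld metal governs)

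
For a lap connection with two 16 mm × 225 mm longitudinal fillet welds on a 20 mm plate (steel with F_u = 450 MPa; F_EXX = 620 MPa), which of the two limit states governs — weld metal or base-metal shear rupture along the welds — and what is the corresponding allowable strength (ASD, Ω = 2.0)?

R_n/Ω ≈ 947 kN (weld metal governs)

t_e = 0.707 × 16 = 11.31 mm; L = 450 mm.
Weld metal: R_n/Ω = (1/2.0) × 0.6 × 620 × 11.31 × 450 × 10⁻³ = 946.8 kN.
Base metal (shear rupture): R_n/Ω = (1/2.0) × 0.6 × 450 × 20 × 450 × 10⁻³ = 1215 kN.
Governing: weld metal.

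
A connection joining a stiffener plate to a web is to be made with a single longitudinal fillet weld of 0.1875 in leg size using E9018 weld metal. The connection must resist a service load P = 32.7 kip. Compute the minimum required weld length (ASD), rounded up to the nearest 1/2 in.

L = 9.5 in

E90XX → F_EXX = 90 ksi.
Throat t_e = 0.707 × 0.1875 = 0.1326 in.
r_n/Ω = (0.6 × 90 × 0.1326) / 2.0 = 3.579 kip/in.
L_req = P / (r_n/Ω) = 32.7 / 3.579 = 9.136 in total.
Round up → use L = 9.5 in.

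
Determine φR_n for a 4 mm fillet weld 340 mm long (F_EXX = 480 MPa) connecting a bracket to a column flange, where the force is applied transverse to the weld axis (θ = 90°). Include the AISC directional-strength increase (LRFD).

t_e = 0.707 × 4 = 2.828 mm; A_we = 2.828 × 340 = 961.5 mm².
Directional factor: 1.0 + 0.5 sin^1.5(90°) = 1.5.
F_nw = 0.6 × 480 × 1.5 = 432 MPa.
φR_n = 0.75 × 432 × 961.5 × 10⁻³ = 311.5 kN.

φR_n ≈ 312 kN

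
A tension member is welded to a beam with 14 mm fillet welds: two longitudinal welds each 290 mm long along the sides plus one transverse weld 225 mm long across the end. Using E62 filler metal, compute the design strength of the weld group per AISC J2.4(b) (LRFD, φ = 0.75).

E62XX → F_EXX = 620 MPa.
t_e = 0.707 × 14 = 9.898 mm.
R_nwl = 0.6 × 620 × 9.898 × 580 × 10⁻³ = 2136 kN (longitudinal, 2 welds).
R_nwt = 0.6 × 620 × 9.898 × 225 × 10⁻³ = 828.5 kN (transverse, base value).
(i) R_nwl + R_nwt = 2964 kN; (ii) 0.85 R_nwl + 1.5 R_nwt = 3058 kN.
R_n = max = 3058 kN [governs: (ii)]; φR_n = 2293 kN.

φR_n ≈ 2290 kN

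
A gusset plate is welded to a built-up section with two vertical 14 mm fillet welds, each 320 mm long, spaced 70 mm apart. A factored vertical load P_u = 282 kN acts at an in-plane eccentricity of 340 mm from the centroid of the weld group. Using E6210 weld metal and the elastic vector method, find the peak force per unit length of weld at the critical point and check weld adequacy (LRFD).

E62XX → F_EXX = 620 MPa.
Total weld length L_w = 640 mm. Treat welds as unit-width lines.
Polar moment about centroid: J = 2[d³/12 + d(b/2)²] = 2[320³/12 + 320×35²] = 6245000 mm³.
Direct shear f_v = P/L_w = 282×10³ / 640 = 440.6 N/mm (vertical).
Torsion M = P·e = 282×10³ × 340 = 95880000 N·mm.
Critical point at (x, y) = (35, 160) from centroid. f_tx = M·y/J = 2456 N/mm; f_ty = M·x/J = 537.3 N/mm.
Resultant f_max = √[f_tx² + (f_v + f_ty)²] = √[2456² + (440.6 + 537.3)²] = 2644 N/mm.
Capacity per unit length: φr_n = 0.75 × 0.6 × 620 × (0.707 × 14) = 2762 N/mm.
2644 ≤ 2762 → adequate.

f_max ≈ 2640 N/mm; adequate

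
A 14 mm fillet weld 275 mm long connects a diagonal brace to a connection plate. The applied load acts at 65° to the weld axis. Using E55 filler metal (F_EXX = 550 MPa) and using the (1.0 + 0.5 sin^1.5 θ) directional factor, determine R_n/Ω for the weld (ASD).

R_n/Ω ≈ 643 kN

t_e = 0.707 × 14 = 9.898 mm; A_we = 9.898 × 275 = 2722 mm².
Directional factor: 1.0 + 0.5 sin^1.5(65°) = 1.431.
F_nw = 0.6 × 550 × 1.431 = 472.4 MPa.
R_n/Ω = (472.4 × 2722) / 2.0 × 10⁻³ = 642.9 kN.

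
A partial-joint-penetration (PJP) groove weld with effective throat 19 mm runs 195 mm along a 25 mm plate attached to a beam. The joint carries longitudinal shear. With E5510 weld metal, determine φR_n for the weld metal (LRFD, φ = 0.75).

φR_n ≈ 917 kN

E55XX → F_EXX = 550 MPa.
Effective throat (given) t_e = 19 mm.
A_we = 19 × 195 = 3705 mm².
F_nw = 0.6 F_EXX = 330 MPa.
φR_n = 0.75 × 330 × 3705 × 10⁻³ = 917 kN.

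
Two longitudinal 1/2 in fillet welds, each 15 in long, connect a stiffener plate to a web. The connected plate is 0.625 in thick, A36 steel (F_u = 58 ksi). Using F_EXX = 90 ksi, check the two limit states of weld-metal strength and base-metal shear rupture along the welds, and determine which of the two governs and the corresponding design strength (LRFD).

t_e = 0.707 × 0.5 = 0.3535 in; L = 30 in.
Weld metal: φR_n = 0.75 × 0.6 × 90 × 0.3535 × 30 = 429.5 kips.
Base metal (shear rupture): φR_n = 0.75 × 0.6 × 58 × 0.625 × 30 = 489.4 kips.
Governing: weld metal.

φR_n ≈ 430 kips (weld metal governs)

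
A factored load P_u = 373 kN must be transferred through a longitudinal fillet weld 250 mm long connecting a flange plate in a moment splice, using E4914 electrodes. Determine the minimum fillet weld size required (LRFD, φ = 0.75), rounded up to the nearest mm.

E49XX → F_EXX = 490 MPa.
Total weld length L = 250 mm.
Required throat t_e = P_u / (φ × 0.6 F_EXX × L) = 373 / (0.75 × 0.6 × 490 × 250 × 10⁻³) = 6.766 mm.
Required leg w = t_e / 0.707 = 9.571 mm → use 10 mm.

w = 10 mm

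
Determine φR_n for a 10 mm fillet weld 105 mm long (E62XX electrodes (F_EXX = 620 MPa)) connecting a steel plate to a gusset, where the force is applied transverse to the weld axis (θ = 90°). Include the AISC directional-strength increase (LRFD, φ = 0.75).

φR_n ≈ 311 kN

t_e = 0.707 × 10 = 7.07 mm; A_we = 7.07 × 105 = 742.3 mm².
Directional factor: 1.0 + 0.5 sin^1.5(90°) = 1.5.
F_nw = 0.6 × 620 × 1.5 = 558 MPa.
φR_n = 0.75 × 558 × 742.3 × 10⁻³ = 310.7 kN.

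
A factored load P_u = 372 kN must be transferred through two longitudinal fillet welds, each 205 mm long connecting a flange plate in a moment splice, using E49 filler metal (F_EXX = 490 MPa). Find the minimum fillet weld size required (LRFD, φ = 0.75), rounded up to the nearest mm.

Total weld length L = 410 mm.
Required throat t_e = P_u / (φ × 0.6 F_EXX × L) = 372 / (0.75 × 0.6 × 490 × 410 × 10⁻³) = 4.115 mm.
Required leg w = t_e / 0.707 = 5.82 mm → use 6 mm.

w = 6 mm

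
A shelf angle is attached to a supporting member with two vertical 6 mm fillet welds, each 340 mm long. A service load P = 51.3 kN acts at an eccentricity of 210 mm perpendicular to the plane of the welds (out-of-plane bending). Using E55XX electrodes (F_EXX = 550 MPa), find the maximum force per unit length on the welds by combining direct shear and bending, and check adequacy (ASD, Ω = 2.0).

L_w = 2 × 340 = 680 mm; section modulus (unit throat) S = 2 × L²/6 = 38530 mm².
Direct shear f_v = P/L_w = 51.3×10³/680 = 75.44 N/mm.
Moment M = P × e = 51.3×10³ × 210 = 10773000 N·mm; bending f_b = M/S = 279.6 N/mm.
f_max = √(f_v² + f_b²) = √(75.44² + 279.6²) = 289.6 N/mm.
r_n/Ω = (1/2.0) × 0.6 × 550 × (0.707 × 6) = 699.9 N/mm → adequate.

f_max ≈ 290 N/mm; adequate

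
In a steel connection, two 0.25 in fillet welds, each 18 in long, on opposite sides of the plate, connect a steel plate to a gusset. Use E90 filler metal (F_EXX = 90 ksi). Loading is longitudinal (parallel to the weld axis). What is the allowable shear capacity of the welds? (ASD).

R_n/Ω ≈ 172 kips

Effective throat t_e = 0.707 × 0.25 = 0.1767 in.
Total length L = 36 in; A_we = 0.1767 × 36 = 6.363 in².
F_nw = 0.6 F_EXX = 0.6 × 90 = 54 ksi.
R_n = 54 × 6.363 = 343.6 kips; R_n/Ω = 343.6/2.0 = 171.8 kips.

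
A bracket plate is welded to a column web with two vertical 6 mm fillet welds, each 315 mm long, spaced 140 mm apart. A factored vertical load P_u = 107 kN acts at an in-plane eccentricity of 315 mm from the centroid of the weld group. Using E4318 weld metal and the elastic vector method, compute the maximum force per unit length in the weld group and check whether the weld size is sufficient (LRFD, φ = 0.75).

E43XX → F_EXX = 430 MPa.
Total weld length L_w = 630 mm. Treat welds as unit-width lines.
Polar moment about centroid: J = 2[d³/12 + d(b/2)²] = 2[315³/12 + 315×70²] = 8296000 mm³.
Direct shear f_v = P/L_w = 107×10³ / 630 = 169.8 N/mm (vertical).
Torsion M = P·e = 107×10³ × 315 = 33705000 N·mm.
Critical point at (x, y) = (70, 157.5) from centroid. f_tx = M·y/J = 639.9 N/mm; f_ty = M·x/J = 284.4 N/mm.
Resultant f_max = √[f_tx² + (f_v + f_ty)²] = √[639.9² + (169.8 + 284.4)²] = 784.7 N/mm.
Capacity per unit length: φr_n = 0.75 × 0.6 × 430 × (0.707 × 6) = 820.8 N/mm.
784.7 ≤ 820.8 → adequate.

f_max ≈ 785 N/mm; adequate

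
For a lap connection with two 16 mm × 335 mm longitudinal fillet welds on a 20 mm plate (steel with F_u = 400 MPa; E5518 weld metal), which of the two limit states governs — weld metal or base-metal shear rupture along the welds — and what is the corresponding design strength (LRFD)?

φR_n ≈ 1880 kN (weld metal governs)

E55XX → F_EXX = 550 MPa.
t_e = 0.707 × 16 = 11.31 mm; L = 670 mm.
Weld metal: φR_n = 0.75 × 0.6 × 550 × 11.31 × 670 × 10⁻³ = 1876 kN.
Base metal (shear rupture): φR_n = 0.75 × 0.6 × 400 × 20 × 670 × 10⁻³ = 2412 kN.
Governing: weld metal.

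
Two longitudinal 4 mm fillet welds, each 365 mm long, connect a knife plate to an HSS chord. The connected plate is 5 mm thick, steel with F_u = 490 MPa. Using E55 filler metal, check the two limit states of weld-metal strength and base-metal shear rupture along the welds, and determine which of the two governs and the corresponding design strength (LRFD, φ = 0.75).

E55XX → F_EXX = 550 MPa.
t_e = 0.707 × 4 = 2.828 mm; L = 730 mm.
Weld metal: φR_n = 0.75 × 0.6 × 550 × 2.828 × 730 × 10⁻³ = 510.9 kN.
Base metal (shear rupture): φR_n = 0.75 × 0.6 × 490 × 5 × 730 × 10⁻³ = 804.8 kN.
Governing: weld metal.

φR_n ≈ 511 kN (weld metal governs)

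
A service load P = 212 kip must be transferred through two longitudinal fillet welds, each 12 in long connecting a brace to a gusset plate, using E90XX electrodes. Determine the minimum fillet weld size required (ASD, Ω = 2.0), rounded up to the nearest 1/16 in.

E90XX → F_EXX = 90 ksi.
Total weld length L = 24 in.
Required throat t_e = P × Ω / (0.6 F_EXX × L) = 212 × 2.0 / (0.6 × 90 × 24) = 0.3272 in.
Required leg w = t_e / 0.707 = 0.4627 in → use 1/2 in.

w = 1/2 in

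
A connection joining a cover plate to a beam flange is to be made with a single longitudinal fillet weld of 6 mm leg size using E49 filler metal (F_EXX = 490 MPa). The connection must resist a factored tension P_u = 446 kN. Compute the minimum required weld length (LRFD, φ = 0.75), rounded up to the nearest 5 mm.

L = 480 mm

Throat t_e = 0.707 × 6 = 4.242 mm.
φr_n = 0.75 × 0.6 × 490 × 4.242 × 10⁻³ = 0.9354 kN/mm.
L_req = P_u / φr_n = 446 / 0.9354 = 476.8 mm total.
Round up → use L = 480 mm.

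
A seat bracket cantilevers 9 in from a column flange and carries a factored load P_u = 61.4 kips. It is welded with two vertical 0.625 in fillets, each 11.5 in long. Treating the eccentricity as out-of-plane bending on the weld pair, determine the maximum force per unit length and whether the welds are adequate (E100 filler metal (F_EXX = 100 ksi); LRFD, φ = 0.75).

f_max ≈ 12.8 kip/in; adequate

L_w = 2 × 11.5 = 23 in; section modulus (unit throat) S = 2 × L²/6 = 44.08 in².
Direct shear f_v = P/L_w = 61.4/23 = 2.67 kip/in.
Moment M = P × e = 61.4 × 9 = 552.6 kip·in; bending f_b = M/S = 12.54 kip/in.
f_max = √(f_v² + f_b²) = √(2.67² + 12.54²) = 12.82 kip/in.
φr_n = 0.75 × 0.6 × 100 × (0.707 × 0.625) = 19.88 kip/in → adequate.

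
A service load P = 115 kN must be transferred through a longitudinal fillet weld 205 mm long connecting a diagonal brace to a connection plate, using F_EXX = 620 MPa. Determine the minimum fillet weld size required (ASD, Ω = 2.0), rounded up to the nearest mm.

Total weld length L = 205 mm.
Required throat t_e = P × Ω / (0.6 F_EXX × L) = 115 × 2.0 / (0.6 × 620 × 205 × 10⁻³) = 3.016 mm.
Required leg w = t_e / 0.707 = 4.266 mm → use 5 mm.

w = 5 mm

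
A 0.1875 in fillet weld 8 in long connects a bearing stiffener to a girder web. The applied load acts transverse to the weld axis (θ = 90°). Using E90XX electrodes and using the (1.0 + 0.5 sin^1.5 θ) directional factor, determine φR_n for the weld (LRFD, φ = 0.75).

E90XX → F_EXX = 90 ksi.
t_e = 0.707 × 0.1875 = 0.1326 in; A_we = 0.1326 × 8 = 1.06 in².
Directional factor: 1.0 + 0.5 sin^1.5(90°) = 1.5.
F_nw = 0.6 × 90 × 1.5 = 81 ksi.
φR_n = 0.75 × 81 × 1.06 = 64.43 kip.

φR_n ≈ 64.4 kip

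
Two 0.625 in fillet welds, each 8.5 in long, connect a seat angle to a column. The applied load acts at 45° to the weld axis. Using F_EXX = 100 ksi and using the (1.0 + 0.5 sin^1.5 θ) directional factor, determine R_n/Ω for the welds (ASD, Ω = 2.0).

R_n/Ω ≈ 292 kip

t_e = 0.707 × 0.625 = 0.4419 in; A_we = 0.4419 × 17 = 7.512 in².
Directional factor: 1.0 + 0.5 sin^1.5(45°) = 1.297.
F_nw = 0.6 × 100 × 1.297 = 77.84 ksi.
R_n/Ω = (77.84 × 7.512) / 2.0 = 292.4 kip.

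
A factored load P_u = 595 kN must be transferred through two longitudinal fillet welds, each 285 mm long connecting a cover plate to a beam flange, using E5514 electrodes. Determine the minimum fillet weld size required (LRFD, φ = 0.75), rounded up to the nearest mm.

E55XX → F_EXX = 550 MPa.
Total weld length L = 570 mm.
Required throat t_e = P_u / (φ × 0.6 F_EXX × L) = 595 / (0.75 × 0.6 × 550 × 570 × 10⁻³) = 4.218 mm.
Required leg w = t_e / 0.707 = 5.966 mm → use 6 mm.

w = 6 mm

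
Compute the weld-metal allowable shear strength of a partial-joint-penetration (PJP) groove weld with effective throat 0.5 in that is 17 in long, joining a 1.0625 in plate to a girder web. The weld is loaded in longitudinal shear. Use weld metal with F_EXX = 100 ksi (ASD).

Effective throat (given) t_e = 0.5 in.
A_we = 0.5 × 17 = 8.5 in².
F_nw = 0.6 F_EXX = 60 ksi.
R_n/Ω = (60 × 8.5) / 2.0 = 255 kips.

R_n/Ω ≈ 255 kips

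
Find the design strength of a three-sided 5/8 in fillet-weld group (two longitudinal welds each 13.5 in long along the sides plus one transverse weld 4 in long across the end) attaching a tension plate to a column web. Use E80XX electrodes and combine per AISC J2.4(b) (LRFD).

E80XX → F_EXX = 80 ksi.
t_e = 0.707 × 0.625 = 0.4419 in.
R_nwl = 0.6 × 80 × 0.4419 × 27 = 572.7 kips (longitudinal, 2 welds).
R_nwt = 0.6 × 80 × 0.4419 × 4 = 84.84 kips (transverse, base value).
(i) R_nwl + R_nwt = 657.5 kips; (ii) 0.85 R_nwl + 1.5 R_nwt = 614 kips.
R_n = max = 657.5 kips [governs: (i)]; φR_n = 493.1 kips.

φR_n ≈ 493 kips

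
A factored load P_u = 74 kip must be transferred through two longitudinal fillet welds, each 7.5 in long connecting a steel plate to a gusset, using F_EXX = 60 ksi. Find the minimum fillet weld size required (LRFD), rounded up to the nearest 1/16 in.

Total weld length L = 15 in.
Required throat t_e = P_u / (φ × 0.6 F_EXX × L) = 74 / (0.75 × 0.6 × 60 × 15) = 0.1827 in.
Required leg w = t_e / 0.707 = 0.2584 in → use 5/16 in.

w = 5/16 in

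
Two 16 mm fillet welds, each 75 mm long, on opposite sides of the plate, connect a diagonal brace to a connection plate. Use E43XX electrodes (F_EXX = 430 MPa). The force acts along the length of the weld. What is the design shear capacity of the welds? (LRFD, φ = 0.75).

φR_n ≈ 328 kN

Effective throat t_e = 0.707 × 16 = 11.31 mm.
Total length L = 150 mm; A_we = 11.31 × 150 = 1697 mm².
F_nw = 0.6 F_EXX = 0.6 × 430 = 258 MPa.
φR_n = 0.75 × 258 × 1697 × 10⁻³ = 328.3 kN.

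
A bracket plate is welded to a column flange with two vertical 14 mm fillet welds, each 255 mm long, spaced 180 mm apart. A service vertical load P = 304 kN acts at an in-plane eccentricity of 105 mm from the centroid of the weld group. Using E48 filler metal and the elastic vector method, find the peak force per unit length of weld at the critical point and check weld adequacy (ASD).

E48XX → F_EXX = 480 MPa.
Total weld length L_w = 510 mm. Treat welds as unit-width lines.
Polar moment about centroid: J = 2[d³/12 + d(b/2)²] = 2[255³/12 + 255×90²] = 6895000 mm³.
Direct shear f_v = P/L_w = 304×10³ / 510 = 596.1 N/mm (vertical).
Torsion M = P·e = 304×10³ × 105 = 31920000 N·mm.
Critical point at (x, y) = (90, 127.5) from centroid. f_tx = M·y/J = 590.3 N/mm; f_ty = M·x/J = 416.7 N/mm.
Resultant f_max = √[f_tx² + (f_v + f_ty)²] = √[590.3² + (596.1 + 416.7)²] = 1172 N/mm.
Capacity per unit length: r_n/Ω = (1/2.0) × 0.6 × 480 × (0.707 × 14) = 1425 N/mm.
1172 ≤ 1425 → adequate.

f_max ≈ 1170 N/mm; adequate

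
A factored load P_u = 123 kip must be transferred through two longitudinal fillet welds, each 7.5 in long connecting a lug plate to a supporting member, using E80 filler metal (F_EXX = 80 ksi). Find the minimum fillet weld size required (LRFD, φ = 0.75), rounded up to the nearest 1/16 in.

Total weld length L = 15 in.
Required throat t_e = P_u / (φ × 0.6 F_EXX × L) = 123 / (0.75 × 0.6 × 80 × 15) = 0.2278 in.
Required leg w = t_e / 0.707 = 0.3222 in → use 3/8 in.

w = 3/8 in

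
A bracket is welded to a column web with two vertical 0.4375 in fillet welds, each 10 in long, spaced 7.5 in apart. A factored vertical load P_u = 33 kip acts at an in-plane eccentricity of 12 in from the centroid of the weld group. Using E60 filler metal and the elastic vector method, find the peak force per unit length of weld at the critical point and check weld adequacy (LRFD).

f_max ≈ 6.65 kip/in; adequate

E60XX → F_EXX = 60 ksi.
Total weld length L_w = 20 in. Treat welds as unit-width lines.
Polar moment about centroid: J = 2[d³/12 + d(b/2)²] = 2[10³/12 + 10×3.75²] = 447.9 in³.
Direct shear f_v = P/L_w = 33 / 20 = 1.65 kip/in (vertical).
Torsion M = P·e = 33 × 12 = 396 kip·in.
Critical point at (x, y) = (3.75, 5) from centroid. f_tx = M·y/J = 4.42 kip/in; f_ty = M·x/J = 3.315 kip/in.
Resultant f_max = √[f_tx² + (f_v + f_ty)²] = √[4.42² + (1.65 + 3.315)²] = 6.648 kip/in.
Capacity per unit length: φr_n = 0.75 × 0.6 × 60 × (0.707 × 0.4375) = 8.351 kip/in.
6.648 ≤ 8.351 → adequate.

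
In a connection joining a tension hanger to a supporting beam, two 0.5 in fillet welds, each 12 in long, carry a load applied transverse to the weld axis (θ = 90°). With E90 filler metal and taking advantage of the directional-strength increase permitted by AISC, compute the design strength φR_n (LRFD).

φR_n ≈ 515 kip

E90XX → F_EXX = 90 ksi.
t_e = 0.707 × 0.5 = 0.3535 in; A_we = 0.3535 × 24 = 8.484 in².
Directional factor: 1.0 + 0.5 sin^1.5(90°) = 1.5.
F_nw = 0.6 × 90 × 1.5 = 81 ksi.
φR_n = 0.75 × 81 × 8.484 = 515.4 kip.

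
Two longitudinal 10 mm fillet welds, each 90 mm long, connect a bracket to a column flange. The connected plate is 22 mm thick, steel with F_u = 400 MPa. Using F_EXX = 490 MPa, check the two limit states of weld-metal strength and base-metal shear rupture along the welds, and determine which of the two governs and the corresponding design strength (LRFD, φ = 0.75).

t_e = 0.707 × 10 = 7.07 mm; L = 180 mm.
Weld metal: φR_n = 0.75 × 0.6 × 490 × 7.07 × 180 × 10⁻³ = 280.6 kN.
Base metal (shear rupture): φR_n = 0.75 × 0.6 × 400 × 22 × 180 × 10⁻³ = 712.8 kN.
Governing: weld metal.

φR_n ≈ 281 kN (weld metal governs)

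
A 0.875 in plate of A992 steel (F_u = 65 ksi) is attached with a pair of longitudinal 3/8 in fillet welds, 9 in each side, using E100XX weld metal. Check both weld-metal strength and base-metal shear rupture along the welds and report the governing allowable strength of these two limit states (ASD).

E100XX → F_EXX = 100 ksi.
t_e = 0.707 × 0.375 = 0.2651 in; L = 18 in.
Weld metal: R_n/Ω = (1/2.0) × 0.6 × 100 × 0.2651 × 18 = 143.2 kip.
Base metal (shear rupture): R_n/Ω = (1/2.0) × 0.6 × 65 × 0.875 × 18 = 307.1 kip.
Governing: weld metal.

R_n/Ω ≈ 143 kip (weld metal governs)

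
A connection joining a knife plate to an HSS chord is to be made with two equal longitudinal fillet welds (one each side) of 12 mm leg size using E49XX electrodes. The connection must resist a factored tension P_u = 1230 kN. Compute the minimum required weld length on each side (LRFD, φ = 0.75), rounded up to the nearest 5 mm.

E49XX → F_EXX = 490 MPa.
Throat t_e = 0.707 × 12 = 8.484 mm.
φr_n = 0.75 × 0.6 × 490 × 8.484 × 10⁻³ = 1.871 kN/mm.
L_req = P_u / φr_n = 1230 / 1.871 = 657.5 mm total.
Per side: 657.5 / 2 = 328.8 mm.
Round up → use L = 330 mm on each side.

L = 330 mm on each side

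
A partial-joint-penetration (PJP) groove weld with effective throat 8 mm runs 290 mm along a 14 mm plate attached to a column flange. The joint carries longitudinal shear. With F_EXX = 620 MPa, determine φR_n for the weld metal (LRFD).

φR_n ≈ 647 kN

Effective throat (given) t_e = 8 mm.
A_we = 8 × 290 = 2320 mm².
F_nw = 0.6 F_EXX = 372 MPa.
φR_n = 0.75 × 372 × 2320 × 10⁻³ = 647.3 kN.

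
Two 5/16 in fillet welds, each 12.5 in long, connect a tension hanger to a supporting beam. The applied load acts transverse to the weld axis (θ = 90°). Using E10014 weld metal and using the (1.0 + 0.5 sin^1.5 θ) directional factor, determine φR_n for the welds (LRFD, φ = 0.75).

E100XX → F_EXX = 100 ksi.
t_e = 0.707 × 0.3125 = 0.2209 in; A_we = 0.2209 × 25 = 5.523 in².
Directional factor: 1.0 + 0.5 sin^1.5(90°) = 1.5.
F_nw = 0.6 × 100 × 1.5 = 90 ksi.
φR_n = 0.75 × 90 × 5.523 = 372.8 kips.

φR_n ≈ 373 kips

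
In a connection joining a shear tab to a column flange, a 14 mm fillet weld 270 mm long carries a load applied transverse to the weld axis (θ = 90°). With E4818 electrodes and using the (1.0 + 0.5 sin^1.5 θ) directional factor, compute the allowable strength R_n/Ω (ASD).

R_n/Ω ≈ 577 kN

E48XX → F_EXX = 480 MPa.
t_e = 0.707 × 14 = 9.898 mm; A_we = 9.898 × 270 = 2672 mm².
Directional factor: 1.0 + 0.5 sin^1.5(90°) = 1.5.
F_nw = 0.6 × 480 × 1.5 = 432 MPa.
R_n/Ω = (432 × 2672) / 2.0 × 10⁻³ = 577.3 kN.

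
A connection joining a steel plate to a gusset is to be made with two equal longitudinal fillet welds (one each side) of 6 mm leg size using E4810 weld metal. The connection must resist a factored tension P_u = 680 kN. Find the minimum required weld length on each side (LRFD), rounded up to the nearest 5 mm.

E48XX → F_EXX = 480 MPa.
Throat t_e = 0.707 × 6 = 4.242 mm.
φr_n = 0.75 × 0.6 × 480 × 4.242 × 10⁻³ = 0.9163 kN/mm.
L_req = P_u / φr_n = 680 / 0.9163 = 742.1 mm total.
Per side: 742.1 / 2 = 371.1 mm.
Round up → use L = 375 mm on each side.

L = 375 mm on each side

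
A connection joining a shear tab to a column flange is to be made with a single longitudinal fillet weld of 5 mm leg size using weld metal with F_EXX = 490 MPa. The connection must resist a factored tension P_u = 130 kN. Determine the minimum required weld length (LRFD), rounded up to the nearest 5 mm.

Throat t_e = 0.707 × 5 = 3.535 mm.
φr_n = 0.75 × 0.6 × 490 × 3.535 × 10⁻³ = 0.7795 kN/mm.
L_req = P_u / φr_n = 130 / 0.7795 = 166.8 mm total.
Round up → use L = 170 mm.

L = 170 mm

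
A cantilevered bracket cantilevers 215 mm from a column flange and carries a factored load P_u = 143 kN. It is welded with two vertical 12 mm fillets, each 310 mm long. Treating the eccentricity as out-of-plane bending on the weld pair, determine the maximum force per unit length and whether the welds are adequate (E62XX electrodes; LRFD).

E62XX → F_EXX = 620 MPa.
L_w = 2 × 310 = 620 mm; section modulus (unit throat) S = 2 × L²/6 = 32030 mm².
Direct shear f_v = P/L_w = 143×10³/620 = 230.6 N/mm.
Moment M = P × e = 143×10³ × 215 = 30745000 N·mm; bending f_b = M/S = 959.8 N/mm.
f_max = √(f_v² + f_b²) = √(230.6² + 959.8²) = 987.1 N/mm.
φr_n = 0.75 × 0.6 × 620 × (0.707 × 12) = 2367 N/mm → adequate.

f_max ≈ 987 N/mm; adequate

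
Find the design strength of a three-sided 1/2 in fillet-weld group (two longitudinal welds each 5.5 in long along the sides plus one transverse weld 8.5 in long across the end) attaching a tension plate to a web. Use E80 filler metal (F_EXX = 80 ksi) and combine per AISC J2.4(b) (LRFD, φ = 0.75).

φR_n ≈ 281 kips

t_e = 0.707 × 0.5 = 0.3535 in.
R_nwl = 0.6 × 80 × 0.3535 × 11 = 186.6 kips (longitudinal, 2 welds).
R_nwt = 0.6 × 80 × 0.3535 × 8.5 = 144.2 kips (transverse, base value).
(i) R_nwl + R_nwt = 330.9 kips; (ii) 0.85 R_nwl + 1.5 R_nwt = 375 kips.
R_n = max = 375 kips [governs: (ii)]; φR_n = 281.2 kips.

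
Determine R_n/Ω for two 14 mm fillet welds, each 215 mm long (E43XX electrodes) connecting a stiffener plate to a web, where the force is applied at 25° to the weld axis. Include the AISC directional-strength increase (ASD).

R_n/Ω ≈ 624 kN

E43XX → F_EXX = 430 MPa.
t_e = 0.707 × 14 = 9.898 mm; A_we = 9.898 × 430 = 4256 mm².
Directional factor: 1.0 + 0.5 sin^1.5(25°) = 1.137.
F_nw = 0.6 × 430 × 1.137 = 293.4 MPa.
R_n/Ω = (293.4 × 4256) / 2.0 × 10⁻³ = 624.5 kN.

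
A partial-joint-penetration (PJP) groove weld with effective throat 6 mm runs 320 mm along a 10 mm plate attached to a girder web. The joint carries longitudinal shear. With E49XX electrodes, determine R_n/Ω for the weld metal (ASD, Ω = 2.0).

E49XX → F_EXX = 490 MPa.
Effective throat (given) t_e = 6 mm.
A_we = 6 × 320 = 1920 mm².
F_nw = 0.6 F_EXX = 294 MPa.
R_n/Ω = (294 × 1920) / 2.0 × 10⁻³ = 282.2 kN.

R_n/Ω ≈ 282 kN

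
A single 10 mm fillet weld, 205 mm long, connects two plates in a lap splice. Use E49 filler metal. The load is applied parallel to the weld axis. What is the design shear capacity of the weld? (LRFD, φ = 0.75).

φR_n ≈ 320 kN

E49XX → F_EXX = 490 MPa.
Effective throat t_e = 0.707 × 10 = 7.07 mm.
Total length L = 205 mm; A_we = 7.07 × 205 = 1449 mm².
F_nw = 0.6 F_EXX = 0.6 × 490 = 294 MPa.
φR_n = 0.75 × 294 × 1449 × 10⁻³ = 319.6 kN.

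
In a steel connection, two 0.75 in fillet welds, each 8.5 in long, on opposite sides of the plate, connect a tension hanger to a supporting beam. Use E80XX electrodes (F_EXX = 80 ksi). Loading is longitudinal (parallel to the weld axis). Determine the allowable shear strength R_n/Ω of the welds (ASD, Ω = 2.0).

R_n/Ω ≈ 216 kips

Effective throat t_e = 0.707 × 0.75 = 0.5302 in.
Total length L = 17 in; A_we = 0.5302 × 17 = 9.014 in².
F_nw = 0.6 F_EXX = 0.6 × 80 = 48 ksi.
R_n = 48 × 9.014 = 432.7 kips; R_n/Ω = 432.7/2.0 = 216.3 kips.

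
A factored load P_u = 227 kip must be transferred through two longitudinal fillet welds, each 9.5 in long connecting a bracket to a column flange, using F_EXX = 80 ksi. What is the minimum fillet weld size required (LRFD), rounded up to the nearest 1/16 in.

w = 1/2 in

Total weld length L = 19 in.
Required throat t_e = P_u / (φ × 0.6 F_EXX × L) = 227 / (0.75 × 0.6 × 80 × 19) = 0.3319 in.
Required leg w = t_e / 0.707 = 0.4694 in → use 1/2 in.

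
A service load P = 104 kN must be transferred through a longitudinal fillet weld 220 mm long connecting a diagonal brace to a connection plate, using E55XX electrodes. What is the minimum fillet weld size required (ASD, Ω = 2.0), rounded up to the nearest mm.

E55XX → F_EXX = 550 MPa.
Total weld length L = 220 mm.
Required throat t_e = P × Ω / (0.6 F_EXX × L) = 104 × 2.0 / (0.6 × 550 × 220 × 10⁻³) = 2.865 mm.
Required leg w = t_e / 0.707 = 4.052 mm → use 5 mm.

w = 5 mm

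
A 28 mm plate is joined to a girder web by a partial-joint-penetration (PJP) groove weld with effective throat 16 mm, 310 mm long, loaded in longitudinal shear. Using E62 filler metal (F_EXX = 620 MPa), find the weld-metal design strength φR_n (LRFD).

φR_n ≈ 1380 kN

Effective throat (given) t_e = 16 mm.
A_we = 16 × 310 = 4960 mm².
F_nw = 0.6 F_EXX = 372 MPa.
φR_n = 0.75 × 372 × 4960 × 10⁻³ = 1384 kN.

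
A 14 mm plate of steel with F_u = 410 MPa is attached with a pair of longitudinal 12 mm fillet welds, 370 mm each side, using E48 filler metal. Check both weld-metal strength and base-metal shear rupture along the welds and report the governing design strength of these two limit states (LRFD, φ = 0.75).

φR_n ≈ 1360 kN (weld metal governs)

E48XX → F_EXX = 480 MPa.
t_e = 0.707 × 12 = 8.484 mm; L = 740 mm.
Weld metal: φR_n = 0.75 × 0.6 × 480 × 8.484 × 740 × 10⁻³ = 1356 kN.
Base metal (shear rupture): φR_n = 0.75 × 0.6 × 410 × 14 × 740 × 10⁻³ = 1911 kN.
Governing: weld metal.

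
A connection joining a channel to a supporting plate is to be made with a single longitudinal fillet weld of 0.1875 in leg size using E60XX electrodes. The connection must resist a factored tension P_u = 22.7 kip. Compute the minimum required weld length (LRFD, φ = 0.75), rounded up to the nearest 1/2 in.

E60XX → F_EXX = 60 ksi.
Throat t_e = 0.707 × 0.1875 = 0.1326 in.
φr_n = 0.75 × 0.6 × 60 × 0.1326 = 3.579 kip/in.
L_req = P_u / φr_n = 22.7 / 3.579 = 6.342 in total.
Round up → use L = 6.5 in.

L = 6.5 in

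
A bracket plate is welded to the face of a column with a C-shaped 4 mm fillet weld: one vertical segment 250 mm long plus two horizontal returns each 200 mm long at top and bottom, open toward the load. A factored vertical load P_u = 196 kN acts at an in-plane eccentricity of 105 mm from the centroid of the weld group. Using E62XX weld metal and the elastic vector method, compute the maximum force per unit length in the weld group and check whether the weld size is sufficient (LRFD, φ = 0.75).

f_max ≈ 626 N/mm; adequate

E62XX → F_EXX = 620 MPa.
Total weld length L_w = 650 mm. Treat welds as unit-width lines.
Centroid: x̄ = 2×200×100 / 650 = 61.54 mm from the vertical weld.
Polar moment about centroid: J = I_x + I_y = [250³/12 + 2×200×125²] + [250×61.54² + 2(200³/12 + 200×38.46²)] = 10420000 mm³.
Direct shear f_v = P/L_w = 196×10³ / 650 = 301.5 N/mm (vertical).
Torsion M = P·e = 196×10³ × 105 = 20580000 N·mm.
Critical point at (x, y) = (138.5, 125) from centroid. f_tx = M·y/J = 246.8 N/mm; f_ty = M·x/J = 273.4 N/mm.
Resultant f_max = √[f_tx² + (f_v + f_ty)²] = √[246.8² + (301.5 + 273.4)²] = 625.6 N/mm.
Capacity per unit length: φr_n = 0.75 × 0.6 × 620 × (0.707 × 4) = 789 N/mm.
625.6 ≤ 789 → adequate.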